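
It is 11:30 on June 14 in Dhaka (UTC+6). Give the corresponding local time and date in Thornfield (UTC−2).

03:30 on June 14

In UTC: 11:30 − 6:00 = 05:30 on Jun 14.
Thornfield is UTC−2:00: 05:30 − 2:00 = 03:30 on Jun 14.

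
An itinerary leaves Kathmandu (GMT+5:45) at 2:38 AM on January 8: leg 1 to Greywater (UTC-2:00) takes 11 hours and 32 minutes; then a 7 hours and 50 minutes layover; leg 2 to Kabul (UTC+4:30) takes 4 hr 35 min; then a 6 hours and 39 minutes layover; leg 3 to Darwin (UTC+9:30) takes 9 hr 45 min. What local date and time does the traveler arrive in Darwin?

10:44 PM on Jan 9

Convert departure to UTC: 2:38 AM − 5:45 = 8:53 PM UTC on Jan 7.
Add 11 hours 32 minutes leg 1 → 8:25 AM UTC (Jan 8).
Add 7 hours and 50 minutes layover in Greywater → 4:15 PM UTC.
Add 4 hours and 35 minutes leg 2 → 8:50 PM UTC.
Add 6 hours 39 minutes layover in Kabul → 3:29 AM UTC (Jan 9).
Add 9 hours 45 minutes leg 3 → 1:14 PM UTC.
Darwin is UTC+9:30, so local arrival = 1:14 PM + 9:30 = 10:44 PM on Jan 9.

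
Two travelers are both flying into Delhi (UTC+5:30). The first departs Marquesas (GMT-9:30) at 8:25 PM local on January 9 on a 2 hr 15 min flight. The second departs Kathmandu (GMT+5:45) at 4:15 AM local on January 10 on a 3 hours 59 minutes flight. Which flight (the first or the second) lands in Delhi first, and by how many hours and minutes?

the second, by 5 hours 41 minutes

Flight 1 in UTC: 8:25 PM + 9:30 = 5:55 AM on Jan 10.
+2 hours and 15 minutes → arrive 8:10 AM UTC on Jan 10.
Flight 2 in UTC: 4:15 AM − 5:45 = 10:30 PM on Jan 9.
+3 hours and 59 minutes → arrive 2:29 AM UTC on Jan 10.
Flight 2 lands earlier by 5 hours 41 minutes.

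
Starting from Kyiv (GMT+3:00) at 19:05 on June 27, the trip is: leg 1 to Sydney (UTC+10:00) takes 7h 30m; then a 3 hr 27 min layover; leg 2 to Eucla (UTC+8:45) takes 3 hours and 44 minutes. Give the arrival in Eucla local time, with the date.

15:31 on June 28

Convert departure to UTC: 19:05 − 3:00 = 16:05 UTC on Jun 27.
Add 7 hours and 30 minutes leg 1 → 23:35 UTC.
Add 3 hours and 27 minutes layover in Sydney → 03:02 UTC (Jun 28).
Add 3 hours and 44 minutes leg 2 → 06:46 UTC.
Eucla is UTC+8:45, so local arrival = 06:46 + 8:45 = 15:31 on Jun 28.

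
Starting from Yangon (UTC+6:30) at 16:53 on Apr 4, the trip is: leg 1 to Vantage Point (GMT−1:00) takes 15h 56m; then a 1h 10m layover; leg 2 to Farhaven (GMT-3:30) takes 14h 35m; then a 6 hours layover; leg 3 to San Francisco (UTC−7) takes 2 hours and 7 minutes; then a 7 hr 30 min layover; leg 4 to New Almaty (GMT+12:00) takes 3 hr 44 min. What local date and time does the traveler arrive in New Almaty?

Convert departure to UTC: 16:53 − 6:30 = 10:23 UTC on Apr 4.
Add 15 hours and 56 minutes leg 1 → 02:19 UTC (Apr 5).
Add 1 hour 10 minutes layover in Vantage Point → 03:29 UTC.
Add 14 hours and 35 minutes leg 2 → 18:04 UTC.
Add 6 hours layover in Farhaven → 00:04 UTC (Apr 6).
Add 2 hours 7 minutes leg 3 → 02:11 UTC.
Add 7 hours 30 minutes layover in San Francisco → 09:41 UTC.
Add 3 hours and 44 minutes leg 4 → 13:25 UTC.
New Almaty is UTC+12:00, so local arrival = 13:25 + 12:00 = 01:25 on Apr 7.

01:25 on April 7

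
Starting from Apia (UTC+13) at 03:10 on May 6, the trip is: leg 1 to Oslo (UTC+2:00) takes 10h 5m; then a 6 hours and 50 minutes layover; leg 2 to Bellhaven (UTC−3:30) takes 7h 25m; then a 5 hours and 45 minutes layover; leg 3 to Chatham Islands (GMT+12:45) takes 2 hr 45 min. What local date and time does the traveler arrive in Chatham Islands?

11:45 on May 7

Convert departure to UTC: 03:10 − 13:00 = 14:10 UTC on May 5.
Add 10 hours 5 minutes leg 1 → 00:15 UTC (May 6).
Add 6 hours 50 minutes layover in Oslo → 07:05 UTC.
Add 7 hours and 25 minutes leg 2 → 14:30 UTC.
Add 5 hours and 45 minutes layover in Bellhaven → 20:15 UTC.
Add 2 hours and 45 minutes leg 3 → 23:00 UTC.
Chatham Islands is UTC+12:45, so local arrival = 23:00 + 12:45 = 11:45 on May 7.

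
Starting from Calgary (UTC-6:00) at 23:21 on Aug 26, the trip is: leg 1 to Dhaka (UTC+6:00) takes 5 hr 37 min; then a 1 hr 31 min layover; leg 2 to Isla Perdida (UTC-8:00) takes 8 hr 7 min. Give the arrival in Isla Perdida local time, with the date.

12:36 on August 27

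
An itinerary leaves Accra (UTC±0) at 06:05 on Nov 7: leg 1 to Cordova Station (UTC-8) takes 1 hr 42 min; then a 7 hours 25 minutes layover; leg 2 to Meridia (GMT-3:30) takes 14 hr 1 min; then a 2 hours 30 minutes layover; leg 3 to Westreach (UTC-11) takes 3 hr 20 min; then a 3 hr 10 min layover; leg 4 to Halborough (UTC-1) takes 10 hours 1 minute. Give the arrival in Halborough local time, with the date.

Accra is at UTC+0, so departure is already 06:05 UTC on Nov 7.
Add 1 hour 42 minutes leg 1 → 07:47 UTC.
Add 7 hours and 25 minutes layover in Cordova Station → 15:12 UTC.
Add 14 hours 1 minute leg 2 → 05:13 UTC (Nov 8).
Add 2 hours and 30 minutes layover in Meridia → 07:43 UTC.
Add 3 hours 20 minutes leg 3 → 11:03 UTC.
Add 3 hours and 10 minutes layover in Westreach → 14:13 UTC.
Add 10 hours 1 minute leg 4 → 00:14 UTC (Nov 9).
Halborough is UTC−1:00, so local arrival = 00:14 − 1:00 = 23:14 on Nov 8.

23:14 on November 8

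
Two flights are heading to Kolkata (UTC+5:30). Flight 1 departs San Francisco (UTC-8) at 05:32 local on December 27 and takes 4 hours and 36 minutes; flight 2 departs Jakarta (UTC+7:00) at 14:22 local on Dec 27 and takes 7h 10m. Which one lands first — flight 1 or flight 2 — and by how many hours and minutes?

the second, by 3 hours 36 minutes

Flight 1 in UTC: 05:32 + 8:00 = 13:32 on Dec 27.
+4 hours and 36 minutes → arrive 18:08 UTC on Dec 27.
Flight 2 in UTC: 14:22 − 7:00 = 07:22 on Dec 27.
+7 hours and 10 minutes → arrive 14:32 UTC on Dec 27.
Flight 2 lands earlier by 3 hours 36 minutes.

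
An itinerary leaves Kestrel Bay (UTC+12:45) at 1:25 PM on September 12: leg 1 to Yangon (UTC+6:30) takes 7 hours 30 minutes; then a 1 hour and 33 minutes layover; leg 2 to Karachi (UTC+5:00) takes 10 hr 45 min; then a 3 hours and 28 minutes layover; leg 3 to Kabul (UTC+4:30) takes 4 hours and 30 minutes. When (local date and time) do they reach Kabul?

Convert departure to UTC: 1:25 PM − 12:45 = 12:40 AM UTC on Sep 12.
Add 7 hours 30 minutes leg 1 → 8:10 AM UTC.
Add 1 hour 33 minutes layover in Yangon → 9:43 AM UTC.
Add 10 hours 45 minutes leg 2 → 8:28 PM UTC.
Add 3 hours 28 minutes layover in Karachi → 11:56 PM UTC.
Add 4 hours and 30 minutes leg 3 → 4:26 AM UTC (Sep 13).
Kabul is UTC+4:30, so local arrival = 4:26 AM + 4:30 = 8:56 AM on Sep 13.

8:56 AM on September 13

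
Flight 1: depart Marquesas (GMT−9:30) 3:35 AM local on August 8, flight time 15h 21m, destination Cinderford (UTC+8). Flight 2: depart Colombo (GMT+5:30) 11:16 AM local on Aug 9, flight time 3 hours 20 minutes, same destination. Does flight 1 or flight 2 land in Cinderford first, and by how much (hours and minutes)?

the first, by 4 hours 40 minutes

Flight 1 in UTC: 3:35 AM + 9:30 = 1:05 PM on Aug 8.
+15 hours and 21 minutes → arrive 4:26 AM UTC on Aug 9.
Flight 2 in UTC: 11:16 AM − 5:30 = 5:46 AM on Aug 9.
+3 hours and 20 minutes → arrive 9:06 AM UTC on Aug 9.
Flight 1 lands earlier by 4 hours 40 minutes.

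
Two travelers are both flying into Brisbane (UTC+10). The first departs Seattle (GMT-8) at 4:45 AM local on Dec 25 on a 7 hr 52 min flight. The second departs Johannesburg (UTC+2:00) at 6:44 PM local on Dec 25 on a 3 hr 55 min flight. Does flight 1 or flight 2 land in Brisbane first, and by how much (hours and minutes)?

the first, by 2 minutes

Flight 1 in UTC: 4:45 AM + 8:00 = 12:45 PM on Dec 25.
+7 hours 52 minutes → arrive 8:37 PM UTC on Dec 25.
Flight 2 in UTC: 6:44 PM − 2:00 = 4:44 PM on Dec 25.
+3 hours 55 minutes → arrive 8:39 PM UTC on Dec 25.
Flight 1 lands earlier by 2 minutes.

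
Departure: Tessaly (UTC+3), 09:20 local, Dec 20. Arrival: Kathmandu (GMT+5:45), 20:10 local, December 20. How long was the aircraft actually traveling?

8 hours 5 minutes

Departure in UTC: 09:20 − 3:00 = 06:20 on Dec 20.
Arrival in UTC: 20:10 − 5:45 = 14:25 on Dec 20.
Elapsed = 14:25 − 06:20 = 8 hours 5 minutes.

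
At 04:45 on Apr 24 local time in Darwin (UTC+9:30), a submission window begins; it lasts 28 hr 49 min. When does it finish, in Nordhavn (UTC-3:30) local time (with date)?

20:34 on Apr 24

Convert start to UTC: 04:45 − 9:30 = 19:15 UTC on Apr 23.
Add 28 hours 49 minutes duration → 00:04 UTC (Apr 25).
Nordhavn is UTC−3:30, so local end time = 00:04 − 3:30 = 20:34 on Apr 24.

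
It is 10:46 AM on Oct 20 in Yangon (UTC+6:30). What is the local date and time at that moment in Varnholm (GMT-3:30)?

12:46 AM on October 20

In UTC: 10:46 AM − 6:30 = 4:16 AM on Oct 20.
Varnholm is UTC−3:30: 4:16 AM − 3:30 = 12:46 AM on Oct 20.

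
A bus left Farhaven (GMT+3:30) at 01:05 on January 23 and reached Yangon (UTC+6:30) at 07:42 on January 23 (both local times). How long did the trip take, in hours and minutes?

3 hours 37 minutes

Departure in UTC: 01:05 − 3:30 = 21:35 on Jan 22.
Arrival in UTC: 07:42 − 6:30 = 01:12 on Jan 23.
Elapsed = 01:12 − 21:35 (+1 day) = 3 hours 37 minutes.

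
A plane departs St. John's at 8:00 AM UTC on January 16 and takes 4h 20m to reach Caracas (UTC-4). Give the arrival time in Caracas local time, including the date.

8:20 AM on January 16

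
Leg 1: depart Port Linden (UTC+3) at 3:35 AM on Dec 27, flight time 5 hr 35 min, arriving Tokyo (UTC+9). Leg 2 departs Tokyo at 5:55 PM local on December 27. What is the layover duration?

Convert departure to UTC: 3:35 AM − 3:00 = 12:35 AM UTC on Dec 27.
Add 5 hours and 35 minutes flight time → 6:10 AM UTC.
Tokyo is UTC+9:00, so local arrival = 6:10 AM + 9:00 = 3:10 PM on Dec 27.
Layover = 5:55 PM − 3:10 PM = 2 hours 45 minutes.

2 hours 45 minutes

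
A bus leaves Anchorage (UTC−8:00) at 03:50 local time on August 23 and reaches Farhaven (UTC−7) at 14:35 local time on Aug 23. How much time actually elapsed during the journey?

9 hours 45 minutes

Departure in UTC: 03:50 + 8:00 = 11:50 on Aug 23.
Arrival in UTC: 14:35 + 7:00 = 21:35 on Aug 23.
Elapsed = 21:35 − 11:50 = 9 hours 45 minutes.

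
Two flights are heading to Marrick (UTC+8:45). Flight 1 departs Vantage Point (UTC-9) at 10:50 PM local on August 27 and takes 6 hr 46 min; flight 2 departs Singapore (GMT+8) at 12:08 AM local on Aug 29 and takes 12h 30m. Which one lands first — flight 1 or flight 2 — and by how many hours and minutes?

Flight 1 in UTC: 10:50 PM + 9:00 = 7:50 AM on Aug 28.
+6 hours and 46 minutes → arrive 2:36 PM UTC on Aug 28.
Flight 2 in UTC: 12:08 AM − 8:00 = 4:08 PM on Aug 28.
+12 hours 30 minutes → arrive 4:38 AM UTC on Aug 29.
Flight 1 lands earlier by 14 hours 2 minutes.

the first, by 14 hours 2 minutes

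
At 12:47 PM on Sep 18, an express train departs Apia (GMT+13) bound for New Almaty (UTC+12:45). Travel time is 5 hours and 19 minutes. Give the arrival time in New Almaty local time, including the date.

5:51 PM on September 18

Convert departure to UTC: 12:47 PM − 13:00 = 11:47 PM UTC on Sep 17.
Add 5 hours 19 minutes travel time → 5:06 AM UTC (Sep 18).
New Almaty is UTC+12:45, so local arrival = 5:06 AM + 12:45 = 5:51 PM on Sep 18.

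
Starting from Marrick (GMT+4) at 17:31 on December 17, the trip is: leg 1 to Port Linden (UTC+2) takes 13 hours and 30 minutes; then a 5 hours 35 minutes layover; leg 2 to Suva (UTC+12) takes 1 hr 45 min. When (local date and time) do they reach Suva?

22:21 on December 18

Convert departure to UTC: 17:31 − 4:00 = 13:31 UTC on Dec 17.
Add 13 hours and 30 minutes leg 1 → 03:01 UTC (Dec 18).
Add 5 hours and 35 minutes layover in Port Linden → 08:36 UTC.
Add 1 hour and 45 minutes leg 2 → 10:21 UTC.
Suva is UTC+12:00, so local arrival = 10:21 + 12:00 = 22:21 on Dec 18.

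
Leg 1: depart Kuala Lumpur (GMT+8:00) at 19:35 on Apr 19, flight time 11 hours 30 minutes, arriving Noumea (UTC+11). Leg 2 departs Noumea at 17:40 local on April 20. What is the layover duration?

7 hours 35 minutes

Convert departure to UTC: 19:35 − 8:00 = 11:35 UTC on Apr 19.
Add 11 hours 30 minutes flight time → 23:05 UTC.
Noumea is UTC+11:00, so local arrival = 23:05 + 11:00 = 10:05 on Apr 20.
Layover = 17:40 − 10:05 = 7 hours 35 minutes.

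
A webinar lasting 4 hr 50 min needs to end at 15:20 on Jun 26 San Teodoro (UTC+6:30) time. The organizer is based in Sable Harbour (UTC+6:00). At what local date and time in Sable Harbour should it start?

Target end time in UTC: 15:20 − 6:30 = 08:50 on Jun 26.
Subtract 4 hours and 50 minutes → start 04:00 UTC on Jun 26.
Sable Harbour is UTC+6:00: 04:00 + 6:00 = 10:00 on Jun 26.

10:00 on June 26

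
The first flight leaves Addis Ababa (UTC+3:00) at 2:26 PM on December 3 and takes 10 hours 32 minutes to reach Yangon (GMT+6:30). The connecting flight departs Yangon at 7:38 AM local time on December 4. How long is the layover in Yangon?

3 hours 10 minutes

Convert departure to UTC: 2:26 PM − 3:00 = 11:26 AM UTC on Dec 3.
Add 10 hours 32 minutes flight time → 9:58 PM UTC.
Yangon is UTC+6:30, so local arrival = 9:58 PM + 6:30 = 4:28 AM on Dec 4.
Layover = 7:38 AM − 4:28 AM = 3 hours 10 minutes.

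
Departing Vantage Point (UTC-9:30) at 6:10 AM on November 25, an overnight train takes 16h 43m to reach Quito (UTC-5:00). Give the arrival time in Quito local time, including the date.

3:23 AM on November 26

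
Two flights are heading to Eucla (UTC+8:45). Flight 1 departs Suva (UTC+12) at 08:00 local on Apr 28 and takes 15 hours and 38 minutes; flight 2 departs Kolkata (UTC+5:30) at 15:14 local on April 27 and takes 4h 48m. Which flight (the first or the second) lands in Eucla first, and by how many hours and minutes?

the second, by 21 hours 6 minutes

Flight 1 in UTC: 08:00 − 12:00 = 20:00 on Apr 27.
+15 hours 38 minutes → arrive 11:38 UTC on Apr 28.
Flight 2 in UTC: 15:14 − 5:30 = 09:44 on Apr 27.
+4 hours and 48 minutes → arrive 14:32 UTC on Apr 27.
Flight 2 lands earlier by 21 hours 6 minutes.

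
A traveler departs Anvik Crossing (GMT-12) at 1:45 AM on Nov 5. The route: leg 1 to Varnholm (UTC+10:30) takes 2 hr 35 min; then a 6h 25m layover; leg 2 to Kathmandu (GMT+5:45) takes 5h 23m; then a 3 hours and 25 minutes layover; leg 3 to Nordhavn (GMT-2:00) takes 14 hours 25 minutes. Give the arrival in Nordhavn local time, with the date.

Convert departure to UTC: 1:45 AM + 12:00 = 1:45 PM UTC on Nov 5.
Add 2 hours and 35 minutes leg 1 → 4:20 PM UTC.
Add 6 hours 25 minutes layover in Varnholm → 10:45 PM UTC.
Add 5 hours and 23 minutes leg 2 → 4:08 AM UTC (Nov 6).
Add 3 hours 25 minutes layover in Kathmandu → 7:33 AM UTC.
Add 14 hours 25 minutes leg 3 → 9:58 PM UTC.
Nordhavn is UTC−2:00, so local arrival = 9:58 PM − 2:00 = 7:58 PM on Nov 6.

7:58 PM on November 6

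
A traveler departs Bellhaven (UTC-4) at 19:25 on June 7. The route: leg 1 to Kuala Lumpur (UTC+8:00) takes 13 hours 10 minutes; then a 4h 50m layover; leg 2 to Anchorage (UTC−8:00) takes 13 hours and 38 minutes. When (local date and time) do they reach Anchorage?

23:03 on Jun 8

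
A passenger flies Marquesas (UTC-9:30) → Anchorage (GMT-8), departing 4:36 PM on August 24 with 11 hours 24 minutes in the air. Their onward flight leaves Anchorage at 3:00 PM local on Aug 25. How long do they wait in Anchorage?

Convert departure to UTC: 4:36 PM + 9:30 = 2:06 AM UTC on Aug 25.
Add 11 hours and 24 minutes flight time → 1:30 PM UTC.
Anchorage is UTC−8:00, so local arrival = 1:30 PM − 8:00 = 5:30 AM on Aug 25.
Layover = 3:00 PM − 5:30 AM = 9 hours 30 minutes.

9 hours 30 minutes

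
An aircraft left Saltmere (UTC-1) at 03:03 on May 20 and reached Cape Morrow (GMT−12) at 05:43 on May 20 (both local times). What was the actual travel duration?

Departure in UTC: 03:03 + 1:00 = 04:03 on May 20.
Arrival in UTC: 05:43 + 12:00 = 17:43 on May 20.
Elapsed = 17:43 − 04:03 = 13 hours 40 minutes.

13 hours 40 minutes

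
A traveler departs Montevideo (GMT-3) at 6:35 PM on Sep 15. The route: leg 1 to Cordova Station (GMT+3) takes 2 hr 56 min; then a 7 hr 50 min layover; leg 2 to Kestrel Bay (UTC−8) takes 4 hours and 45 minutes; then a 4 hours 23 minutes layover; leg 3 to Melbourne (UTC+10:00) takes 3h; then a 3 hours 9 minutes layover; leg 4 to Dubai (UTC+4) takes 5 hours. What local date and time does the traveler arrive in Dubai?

8:38 AM on September 17

Convert departure to UTC: 6:35 PM + 3:00 = 9:35 PM UTC on Sep 15.
Add 2 hours and 56 minutes leg 1 → 12:31 AM UTC (Sep 16).
Add 7 hours 50 minutes layover in Cordova Station → 8:21 AM UTC.
Add 4 hours 45 minutes leg 2 → 1:06 PM UTC.
Add 4 hours 23 minutes layover in Kestrel Bay → 5:29 PM UTC.
Add 3 hours leg 3 → 8:29 PM UTC.
Add 3 hours and 9 minutes layover in Melbourne → 11:38 PM UTC.
Add 5 hours leg 4 → 4:38 AM UTC (Sep 17).
Dubai is UTC+4:00, so local arrival = 4:38 AM + 4:00 = 8:38 AM on Sep 17.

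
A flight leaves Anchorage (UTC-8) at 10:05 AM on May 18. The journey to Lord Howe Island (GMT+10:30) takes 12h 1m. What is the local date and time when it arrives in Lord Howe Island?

Convert departure to UTC: 10:05 AM + 8:00 = 6:05 PM UTC on May 18.
Add 12 hours and 1 minute travel time → 6:06 AM UTC (May 19).
Lord Howe Island is UTC+10:30, so local arrival = 6:06 AM + 10:30 = 4:36 PM on May 19.

4:36 PM on May 19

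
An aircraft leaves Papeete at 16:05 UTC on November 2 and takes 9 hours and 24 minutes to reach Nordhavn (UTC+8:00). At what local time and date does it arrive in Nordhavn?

Departure is given in UTC: 16:05 on Nov 2.
Add 9 hours 24 minutes → 01:29 UTC (Nov 3).
Nordhavn is UTC+8:00: 01:29 + 8:00 = 09:29 on Nov 3.

09:29 on Nov 3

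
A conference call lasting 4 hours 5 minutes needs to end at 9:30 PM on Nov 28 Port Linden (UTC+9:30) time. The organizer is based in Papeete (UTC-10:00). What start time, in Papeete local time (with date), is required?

Target end time in UTC: 9:30 PM − 9:30 = 12:00 PM on Nov 28.
Subtract 4 hours and 5 minutes → start 7:55 AM UTC on Nov 28.
Papeete is UTC−10:00: 7:55 AM − 10:00 = 9:55 PM on Nov 27.

9:55 PM on November 27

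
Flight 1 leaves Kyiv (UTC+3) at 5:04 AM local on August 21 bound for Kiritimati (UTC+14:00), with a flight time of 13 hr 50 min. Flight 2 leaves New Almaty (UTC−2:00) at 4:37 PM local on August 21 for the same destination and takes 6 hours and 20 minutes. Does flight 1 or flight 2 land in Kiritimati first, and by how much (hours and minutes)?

Flight 1 in UTC: 5:04 AM − 3:00 = 2:04 AM on Aug 21.
+13 hours 50 minutes → arrive 3:54 PM UTC on Aug 21.
Flight 2 in UTC: 4:37 PM + 2:00 = 6:37 PM on Aug 21.
+6 hours and 20 minutes → arrive 12:57 AM UTC on Aug 22.
Flight 1 lands earlier by 9 hours 3 minutes.

the first, by 9 hours 3 minutes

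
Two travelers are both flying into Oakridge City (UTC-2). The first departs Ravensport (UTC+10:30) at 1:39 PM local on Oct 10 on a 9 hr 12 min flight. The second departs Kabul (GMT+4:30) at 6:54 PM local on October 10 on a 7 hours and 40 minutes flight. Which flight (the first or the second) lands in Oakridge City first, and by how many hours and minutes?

Flight 1 in UTC: 1:39 PM − 10:30 = 3:09 AM on Oct 10.
+9 hours 12 minutes → arrive 12:21 PM UTC on Oct 10.
Flight 2 in UTC: 6:54 PM − 4:30 = 2:24 PM on Oct 10.
+7 hours 40 minutes → arrive 10:04 PM UTC on Oct 10.
Flight 1 lands earlier by 9 hours 43 minutes.

the first, by 9 hours 43 minutes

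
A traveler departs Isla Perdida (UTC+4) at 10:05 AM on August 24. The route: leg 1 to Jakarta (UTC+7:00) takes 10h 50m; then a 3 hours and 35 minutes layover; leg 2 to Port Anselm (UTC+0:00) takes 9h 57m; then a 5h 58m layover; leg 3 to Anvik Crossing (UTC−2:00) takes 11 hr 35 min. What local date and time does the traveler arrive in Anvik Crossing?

Convert departure to UTC: 10:05 AM − 4:00 = 6:05 AM UTC on Aug 24.
Add 10 hours 50 minutes leg 1 → 4:55 PM UTC.
Add 3 hours and 35 minutes layover in Jakarta → 8:30 PM UTC.
Add 9 hours and 57 minutes leg 2 → 6:27 AM UTC (Aug 25).
Add 5 hours 58 minutes layover in Port Anselm → 12:25 PM UTC.
Add 11 hours 35 minutes leg 3 → 12:00 AM UTC (Aug 26).
Anvik Crossing is UTC−2:00, so local arrival = 12:00 AM − 2:00 = 10:00 PM on Aug 25.

10:00 PM on August 25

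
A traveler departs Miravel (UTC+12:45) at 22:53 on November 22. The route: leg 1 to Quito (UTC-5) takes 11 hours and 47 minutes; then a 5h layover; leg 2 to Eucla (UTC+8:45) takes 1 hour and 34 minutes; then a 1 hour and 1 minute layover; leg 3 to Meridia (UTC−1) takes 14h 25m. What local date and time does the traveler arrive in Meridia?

Convert departure to UTC: 22:53 − 12:45 = 10:08 UTC on Nov 22.
Add 11 hours and 47 minutes leg 1 → 21:55 UTC.
Add 5 hours layover in Quito → 02:55 UTC (Nov 23).
Add 1 hour 34 minutes leg 2 → 04:29 UTC.
Add 1 hour 1 minute layover in Eucla → 05:30 UTC.
Add 14 hours and 25 minutes leg 3 → 19:55 UTC.
Meridia is UTC−1:00, so local arrival = 19:55 − 1:00 = 18:55 on Nov 23.

18:55 on Nov 23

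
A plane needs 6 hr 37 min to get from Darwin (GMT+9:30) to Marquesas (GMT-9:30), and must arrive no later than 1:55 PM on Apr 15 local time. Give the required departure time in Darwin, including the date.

2:18 AM on April 16

Target arrival in UTC: 1:55 PM + 9:30 = 11:25 PM on Apr 15.
Subtract 6 hours 37 minutes → departure 4:48 PM UTC on Apr 15.
Darwin is UTC+9:30: 4:48 PM + 9:30 = 2:18 AM on Apr 16.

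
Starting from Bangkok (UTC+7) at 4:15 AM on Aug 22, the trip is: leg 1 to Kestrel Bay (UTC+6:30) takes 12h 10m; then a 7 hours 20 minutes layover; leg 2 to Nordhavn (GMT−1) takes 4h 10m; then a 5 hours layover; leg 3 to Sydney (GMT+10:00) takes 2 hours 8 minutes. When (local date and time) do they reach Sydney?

Convert departure to UTC: 4:15 AM − 7:00 = 9:15 PM UTC on Aug 21.
Add 12 hours 10 minutes leg 1 → 9:25 AM UTC (Aug 22).
Add 7 hours and 20 minutes layover in Kestrel Bay → 4:45 PM UTC.
Add 4 hours 10 minutes leg 2 → 8:55 PM UTC.
Add 5 hours layover in Nordhavn → 1:55 AM UTC (Aug 23).
Add 2 hours 8 minutes leg 3 → 4:03 AM UTC.
Sydney is UTC+10:00, so local arrival = 4:03 AM + 10:00 = 2:03 PM on Aug 23.

2:03 PM on Aug 23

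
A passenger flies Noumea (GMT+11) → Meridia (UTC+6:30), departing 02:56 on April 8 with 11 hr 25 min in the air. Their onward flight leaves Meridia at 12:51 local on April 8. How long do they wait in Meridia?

3 hours

Convert departure to UTC: 02:56 − 11:00 = 15:56 UTC on Apr 7.
Add 11 hours 25 minutes flight time → 03:21 UTC (Apr 8).
Meridia is UTC+6:30, so local arrival = 03:21 + 6:30 = 09:51 on Apr 8.
Layover = 12:51 − 09:51 = 3 hours.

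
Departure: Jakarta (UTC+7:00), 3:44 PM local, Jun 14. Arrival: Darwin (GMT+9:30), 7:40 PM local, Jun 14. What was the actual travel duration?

Darwin is 2:30 ahead of Jakarta.
Clock-face elapsed time (ignoring zones) is 3 hours 56 minutes.
Actual elapsed = 3 hours 56 minutes − 2:30 = 1 hour 26 minutes.

1 hour 26 minutes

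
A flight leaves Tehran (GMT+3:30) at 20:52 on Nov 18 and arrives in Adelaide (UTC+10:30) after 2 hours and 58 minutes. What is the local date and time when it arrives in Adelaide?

06:50 on November 19

Convert departure to UTC: 20:52 − 3:30 = 17:22 UTC on Nov 18.
Add 2 hours and 58 minutes travel time → 20:20 UTC.
Adelaide is UTC+10:30, so local arrival = 20:20 + 10:30 = 06:50 on Nov 19.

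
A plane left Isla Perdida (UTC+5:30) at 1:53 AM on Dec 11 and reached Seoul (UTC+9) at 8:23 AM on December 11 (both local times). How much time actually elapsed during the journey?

3 hours

Departure in UTC: 1:53 AM − 5:30 = 8:23 PM on Dec 10.
Arrival in UTC: 8:23 AM − 9:00 = 11:23 PM on Dec 10.
Elapsed = 11:23 PM − 8:23 PM = 3 hours.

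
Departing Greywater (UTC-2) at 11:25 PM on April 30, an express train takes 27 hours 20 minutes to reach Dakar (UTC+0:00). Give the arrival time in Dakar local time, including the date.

4:45 AM on May 2

Dakar is 2:00 ahead of Greywater.
After 27 hours 20 minutes it is 2:45 AM (May 2) in Greywater.
Shift by the zone difference: 2:45 AM + 2:00 = 4:45 AM on May 2 in Dakar.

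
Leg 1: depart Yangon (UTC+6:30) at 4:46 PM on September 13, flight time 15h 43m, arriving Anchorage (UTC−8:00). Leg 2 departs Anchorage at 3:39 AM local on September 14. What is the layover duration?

Convert departure to UTC: 4:46 PM − 6:30 = 10:16 AM UTC on Sep 13.
Add 15 hours and 43 minutes flight time → 1:59 AM UTC (Sep 14).
Anchorage is UTC−8:00, so local arrival = 1:59 AM − 8:00 = 5:59 PM on Sep 13.
Layover = 3:39 AM − 5:59 PM (+1 day) = 9 hours 40 minutes.

9 hours 40 minutes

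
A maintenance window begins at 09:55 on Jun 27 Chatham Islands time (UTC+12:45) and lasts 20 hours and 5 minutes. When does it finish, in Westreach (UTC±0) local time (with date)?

17:15 on June 27

Westreach is 12:45 behind Chatham Islands.
After 20 hours 5 minutes it is 06:00 (Jun 28) in Chatham Islands.
Shift by the zone difference: 06:00 − 12:45 = 17:15 on Jun 27 in Westreach.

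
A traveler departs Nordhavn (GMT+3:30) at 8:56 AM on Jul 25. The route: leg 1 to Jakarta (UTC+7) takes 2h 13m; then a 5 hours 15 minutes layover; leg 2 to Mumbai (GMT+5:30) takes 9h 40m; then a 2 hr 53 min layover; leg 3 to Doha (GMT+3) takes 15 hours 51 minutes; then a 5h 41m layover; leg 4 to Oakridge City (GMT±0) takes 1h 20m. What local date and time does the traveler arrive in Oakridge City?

Convert departure to UTC: 8:56 AM − 3:30 = 5:26 AM UTC on Jul 25.
Add 2 hours and 13 minutes leg 1 → 7:39 AM UTC.
Add 5 hours and 15 minutes layover in Jakarta → 12:54 PM UTC.
Add 9 hours and 40 minutes leg 2 → 10:34 PM UTC.
Add 2 hours and 53 minutes layover in Mumbai → 1:27 AM UTC (Jul 26).
Add 15 hours and 51 minutes leg 3 → 5:18 PM UTC.
Add 5 hours 41 minutes layover in Doha → 10:59 PM UTC.
Add 1 hour 20 minutes leg 4 → 12:19 AM UTC (Jul 27).
Oakridge City is UTC+0, so local arrival is the same: 12:19 AM on Jul 27.

12:19 AM on July 27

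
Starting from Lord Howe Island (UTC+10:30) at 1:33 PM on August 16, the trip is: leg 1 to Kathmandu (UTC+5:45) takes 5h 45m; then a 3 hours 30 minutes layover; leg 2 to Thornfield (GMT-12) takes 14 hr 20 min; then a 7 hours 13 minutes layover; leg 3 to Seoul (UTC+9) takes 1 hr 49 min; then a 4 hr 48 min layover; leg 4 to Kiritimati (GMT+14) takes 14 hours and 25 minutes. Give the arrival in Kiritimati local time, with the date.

8:53 PM on Aug 18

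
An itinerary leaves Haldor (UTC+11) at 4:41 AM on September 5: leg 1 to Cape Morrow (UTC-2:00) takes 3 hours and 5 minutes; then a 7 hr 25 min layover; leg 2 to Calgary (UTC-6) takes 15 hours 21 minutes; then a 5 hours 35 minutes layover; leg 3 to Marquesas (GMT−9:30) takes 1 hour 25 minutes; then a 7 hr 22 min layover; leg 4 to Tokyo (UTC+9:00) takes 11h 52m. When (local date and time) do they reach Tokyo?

6:46 AM on September 7

Convert departure to UTC: 4:41 AM − 11:00 = 5:41 PM UTC on Sep 4.
Add 3 hours 5 minutes leg 1 → 8:46 PM UTC.
Add 7 hours 25 minutes layover in Cape Morrow → 4:11 AM UTC (Sep 5).
Add 15 hours 21 minutes leg 2 → 7:32 PM UTC.
Add 5 hours and 35 minutes layover in Calgary → 1:07 AM UTC (Sep 6).
Add 1 hour 25 minutes leg 3 → 2:32 AM UTC.
Add 7 hours and 22 minutes layover in Marquesas → 9:54 AM UTC.
Add 11 hours 52 minutes leg 4 → 9:46 PM UTC.
Tokyo is UTC+9:00, so local arrival = 9:46 PM + 9:00 = 6:46 AM on Sep 7.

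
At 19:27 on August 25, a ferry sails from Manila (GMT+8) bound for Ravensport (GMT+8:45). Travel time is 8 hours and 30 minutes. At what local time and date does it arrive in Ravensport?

04:42 on Aug 26

Convert departure to UTC: 19:27 − 8:00 = 11:27 UTC on Aug 25.
Add 8 hours and 30 minutes travel time → 19:57 UTC.
Ravensport is UTC+8:45, so local arrival = 19:57 + 8:45 = 04:42 on Aug 26.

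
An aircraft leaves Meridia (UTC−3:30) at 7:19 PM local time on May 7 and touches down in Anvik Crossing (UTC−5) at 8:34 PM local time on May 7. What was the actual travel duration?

Departure in UTC: 7:19 PM + 3:30 = 10:49 PM on May 7.
Arrival in UTC: 8:34 PM + 5:00 = 1:34 AM on May 8.
Elapsed = 1:34 AM − 10:49 PM (+1 day) = 2 hours 45 minutes.

2 hours 45 minutes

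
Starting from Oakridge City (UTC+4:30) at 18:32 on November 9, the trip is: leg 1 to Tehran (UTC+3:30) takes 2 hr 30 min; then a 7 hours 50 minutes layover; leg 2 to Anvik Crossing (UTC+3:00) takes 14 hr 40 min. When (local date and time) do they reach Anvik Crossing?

18:02 on Nov 10

Convert departure to UTC: 18:32 − 4:30 = 14:02 UTC on Nov 9.
Add 2 hours 30 minutes leg 1 → 16:32 UTC.
Add 7 hours 50 minutes layover in Tehran → 00:22 UTC (Nov 10).
Add 14 hours 40 minutes leg 2 → 15:02 UTC.
Anvik Crossing is UTC+3:00, so local arrival = 15:02 + 3:00 = 18:02 on Nov 10.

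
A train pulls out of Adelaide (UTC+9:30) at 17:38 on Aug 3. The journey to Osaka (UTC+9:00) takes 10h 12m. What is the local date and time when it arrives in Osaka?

Osaka is 0:30 behind Adelaide.
After 10 hours and 12 minutes it is 03:50 (Aug 4) in Adelaide.
Shift by the zone difference: 03:50 − 0:30 = 03:20 on Aug 4 in Osaka.

03:20 on August 4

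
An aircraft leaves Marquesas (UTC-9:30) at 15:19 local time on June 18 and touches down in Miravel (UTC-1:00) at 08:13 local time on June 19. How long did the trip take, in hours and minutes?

8 hours 24 minutes

Departure in UTC: 15:19 + 9:30 = 00:49 on Jun 19.
Arrival in UTC: 08:13 + 1:00 = 09:13 on Jun 19.
Elapsed = 09:13 − 00:49 = 8 hours 24 minutes.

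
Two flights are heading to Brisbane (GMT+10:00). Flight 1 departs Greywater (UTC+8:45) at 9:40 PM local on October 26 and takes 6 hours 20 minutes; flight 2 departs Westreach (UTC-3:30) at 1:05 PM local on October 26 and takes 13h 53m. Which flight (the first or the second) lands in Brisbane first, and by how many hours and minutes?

the first, by 11 hours 13 minutes

Flight 1 in UTC: 9:40 PM − 8:45 = 12:55 PM on Oct 26.
+6 hours and 20 minutes → arrive 7:15 PM UTC on Oct 26.
Flight 2 in UTC: 1:05 PM + 3:30 = 4:35 PM on Oct 26.
+13 hours 53 minutes → arrive 6:28 AM UTC on Oct 27.
Flight 1 lands earlier by 11 hours 13 minutes.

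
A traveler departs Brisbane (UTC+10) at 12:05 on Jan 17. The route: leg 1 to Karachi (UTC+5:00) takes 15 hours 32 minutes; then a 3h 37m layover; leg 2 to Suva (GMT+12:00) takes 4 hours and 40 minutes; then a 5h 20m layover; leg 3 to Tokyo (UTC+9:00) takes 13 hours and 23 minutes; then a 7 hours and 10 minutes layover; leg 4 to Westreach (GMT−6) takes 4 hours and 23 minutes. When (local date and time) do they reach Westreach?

02:10 on January 19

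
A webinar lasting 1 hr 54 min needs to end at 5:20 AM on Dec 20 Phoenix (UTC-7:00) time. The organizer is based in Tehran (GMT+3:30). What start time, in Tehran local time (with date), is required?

1:56 PM on December 20

Target end time in UTC: 5:20 AM + 7:00 = 12:20 PM on Dec 20.
Subtract 1 hour and 54 minutes → start 10:26 AM UTC on Dec 20.
Tehran is UTC+3:30: 10:26 AM + 3:30 = 1:56 PM on Dec 20.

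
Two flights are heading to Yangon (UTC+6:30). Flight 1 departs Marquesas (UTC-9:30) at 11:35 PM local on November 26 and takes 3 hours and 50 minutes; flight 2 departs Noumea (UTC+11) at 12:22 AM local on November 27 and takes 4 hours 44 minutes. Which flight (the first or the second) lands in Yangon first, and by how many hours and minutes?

the second, by 18 hours 49 minutes

Flight 1 in UTC: 11:35 PM + 9:30 = 9:05 AM on Nov 27.
+3 hours and 50 minutes → arrive 12:55 PM UTC on Nov 27.
Flight 2 in UTC: 12:22 AM − 11:00 = 1:22 PM on Nov 26.
+4 hours 44 minutes → arrive 6:06 PM UTC on Nov 26.
Flight 2 lands earlier by 18 hours 49 minutes.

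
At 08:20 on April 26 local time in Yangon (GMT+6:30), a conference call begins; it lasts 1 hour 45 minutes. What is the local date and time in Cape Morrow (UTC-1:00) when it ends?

02:35 on Apr 26

Cape Morrow is 7:30 behind Yangon.
After 1 hour and 45 minutes it is 10:05 in Yangon.
Shift by the zone difference: 10:05 − 7:30 = 02:35 on Apr 26 in Cape Morrow.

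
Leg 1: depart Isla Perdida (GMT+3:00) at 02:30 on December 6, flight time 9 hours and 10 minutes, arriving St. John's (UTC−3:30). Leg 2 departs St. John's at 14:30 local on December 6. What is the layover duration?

9 hours 20 minutes

Convert departure to UTC: 02:30 − 3:00 = 23:30 UTC on Dec 5.
Add 9 hours and 10 minutes flight time → 08:40 UTC (Dec 6).
St. John's is UTC−3:30, so local arrival = 08:40 − 3:30 = 05:10 on Dec 6.
Layover = 14:30 − 05:10 = 9 hours 20 minutes.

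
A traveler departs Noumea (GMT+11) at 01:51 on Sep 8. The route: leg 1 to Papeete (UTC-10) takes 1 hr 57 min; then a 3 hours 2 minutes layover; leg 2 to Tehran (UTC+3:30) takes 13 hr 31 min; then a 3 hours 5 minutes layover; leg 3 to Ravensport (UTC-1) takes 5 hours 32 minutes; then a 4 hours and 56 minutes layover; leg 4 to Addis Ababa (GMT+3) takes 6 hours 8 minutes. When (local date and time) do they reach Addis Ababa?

Convert departure to UTC: 01:51 − 11:00 = 14:51 UTC on Sep 7.
Add 1 hour and 57 minutes leg 1 → 16:48 UTC.
Add 3 hours 2 minutes layover in Papeete → 19:50 UTC.
Add 13 hours 31 minutes leg 2 → 09:21 UTC (Sep 8).
Add 3 hours 5 minutes layover in Tehran → 12:26 UTC.
Add 5 hours and 32 minutes leg 3 → 17:58 UTC.
Add 4 hours and 56 minutes layover in Ravensport → 22:54 UTC.
Add 6 hours and 8 minutes leg 4 → 05:02 UTC (Sep 9).
Addis Ababa is UTC+3:00, so local arrival = 05:02 + 3:00 = 08:02 on Sep 9.

08:02 on September 9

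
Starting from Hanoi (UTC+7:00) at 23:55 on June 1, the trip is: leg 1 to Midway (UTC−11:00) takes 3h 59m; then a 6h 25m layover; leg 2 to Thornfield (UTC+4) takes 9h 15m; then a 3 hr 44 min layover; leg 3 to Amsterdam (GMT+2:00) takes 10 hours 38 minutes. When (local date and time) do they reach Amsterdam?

Convert departure to UTC: 23:55 − 7:00 = 16:55 UTC on Jun 1.
Add 3 hours and 59 minutes leg 1 → 20:54 UTC.
Add 6 hours and 25 minutes layover in Midway → 03:19 UTC (Jun 2).
Add 9 hours and 15 minutes leg 2 → 12:34 UTC.
Add 3 hours 44 minutes layover in Thornfield → 16:18 UTC.
Add 10 hours and 38 minutes leg 3 → 02:56 UTC (Jun 3).
Amsterdam is UTC+2:00, so local arrival = 02:56 + 2:00 = 04:56 on Jun 3.

04:56 on June 3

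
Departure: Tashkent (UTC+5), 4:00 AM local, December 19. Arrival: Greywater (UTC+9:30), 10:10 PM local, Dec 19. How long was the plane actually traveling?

Departure in UTC: 4:00 AM − 5:00 = 11:00 PM on Dec 18.
Arrival in UTC: 10:10 PM − 9:30 = 12:40 PM on Dec 19.
Elapsed = 12:40 PM − 11:00 PM (+1 day) = 13 hours 40 minutes.

13 hours 40 minutes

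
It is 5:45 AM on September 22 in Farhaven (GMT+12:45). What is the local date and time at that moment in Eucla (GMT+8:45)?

1:45 AM on September 22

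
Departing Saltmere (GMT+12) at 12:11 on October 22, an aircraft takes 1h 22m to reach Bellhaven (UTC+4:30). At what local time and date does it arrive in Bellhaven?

Bellhaven is 7:30 behind Saltmere.
After 1 hour 22 minutes it is 13:33 in Saltmere.
Shift by the zone difference: 13:33 − 7:30 = 06:03 on Oct 22 in Bellhaven.

06:03 on Oct 22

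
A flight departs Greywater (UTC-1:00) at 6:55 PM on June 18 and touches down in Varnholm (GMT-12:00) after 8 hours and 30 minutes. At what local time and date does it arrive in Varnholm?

4:25 PM on June 18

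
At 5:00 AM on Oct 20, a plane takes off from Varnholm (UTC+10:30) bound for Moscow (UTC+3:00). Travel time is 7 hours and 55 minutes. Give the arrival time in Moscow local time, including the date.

Moscow is 7:30 behind Varnholm.
After 7 hours and 55 minutes it is 12:55 PM in Varnholm.
Shift by the zone difference: 12:55 PM − 7:30 = 5:25 AM on Oct 20 in Moscow.

5:25 AM on October 20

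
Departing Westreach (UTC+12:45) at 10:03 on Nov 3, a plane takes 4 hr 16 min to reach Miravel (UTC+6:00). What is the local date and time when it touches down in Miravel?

Convert departure to UTC: 10:03 − 12:45 = 21:18 UTC on Nov 2.
Add 4 hours and 16 minutes travel time → 01:34 UTC (Nov 3).
Miravel is UTC+6:00, so local arrival = 01:34 + 6:00 = 07:34 on Nov 3.

07:34 on November 3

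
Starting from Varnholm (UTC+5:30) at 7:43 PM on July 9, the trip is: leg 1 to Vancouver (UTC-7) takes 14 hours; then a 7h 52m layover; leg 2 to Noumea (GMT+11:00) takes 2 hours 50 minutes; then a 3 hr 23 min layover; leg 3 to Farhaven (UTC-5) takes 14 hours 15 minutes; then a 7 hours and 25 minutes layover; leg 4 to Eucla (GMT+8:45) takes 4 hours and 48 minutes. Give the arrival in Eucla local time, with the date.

Convert departure to UTC: 7:43 PM − 5:30 = 2:13 PM UTC on Jul 9.
Add 14 hours leg 1 → 4:13 AM UTC (Jul 10).
Add 7 hours and 52 minutes layover in Vancouver → 12:05 PM UTC.
Add 2 hours and 50 minutes leg 2 → 2:55 PM UTC.
Add 3 hours 23 minutes layover in Noumea → 6:18 PM UTC.
Add 14 hours and 15 minutes leg 3 → 8:33 AM UTC (Jul 11).
Add 7 hours 25 minutes layover in Farhaven → 3:58 PM UTC.
Add 4 hours and 48 minutes leg 4 → 8:46 PM UTC.
Eucla is UTC+8:45, so local arrival = 8:46 PM + 8:45 = 5:31 AM on Jul 12.

5:31 AM on Jul 12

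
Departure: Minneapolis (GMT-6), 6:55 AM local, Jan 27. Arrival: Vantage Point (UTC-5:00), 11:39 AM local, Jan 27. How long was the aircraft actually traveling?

3 hours 44 minutes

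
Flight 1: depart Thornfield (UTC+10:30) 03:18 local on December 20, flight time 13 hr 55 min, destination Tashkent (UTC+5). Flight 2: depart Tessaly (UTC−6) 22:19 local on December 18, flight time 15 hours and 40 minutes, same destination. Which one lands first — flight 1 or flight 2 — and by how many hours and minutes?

the second, by 10 hours 44 minutes

Flight 1 in UTC: 03:18 − 10:30 = 16:48 on Dec 19.
+13 hours and 55 minutes → arrive 06:43 UTC on Dec 20.
Flight 2 in UTC: 22:19 + 6:00 = 04:19 on Dec 19.
+15 hours and 40 minutes → arrive 19:59 UTC on Dec 19.
Flight 2 lands earlier by 10 hours 44 minutes.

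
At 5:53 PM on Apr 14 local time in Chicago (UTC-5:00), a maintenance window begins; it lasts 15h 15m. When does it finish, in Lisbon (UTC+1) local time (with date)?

3:08 PM on April 15

Convert start to UTC: 5:53 PM + 5:00 = 10:53 PM UTC on Apr 14.
Add 15 hours and 15 minutes duration → 2:08 PM UTC (Apr 15).
Lisbon is UTC+1:00, so local end time = 2:08 PM + 1:00 = 3:08 PM on Apr 15.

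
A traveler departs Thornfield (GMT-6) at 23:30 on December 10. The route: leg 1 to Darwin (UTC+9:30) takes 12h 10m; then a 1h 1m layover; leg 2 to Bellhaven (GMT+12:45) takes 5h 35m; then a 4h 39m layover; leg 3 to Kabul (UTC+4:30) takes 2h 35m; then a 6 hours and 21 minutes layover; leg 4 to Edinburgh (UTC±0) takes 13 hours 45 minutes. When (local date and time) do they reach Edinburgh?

Convert departure to UTC: 23:30 + 6:00 = 05:30 UTC on Dec 11.
Add 12 hours and 10 minutes leg 1 → 17:40 UTC.
Add 1 hour and 1 minute layover in Darwin → 18:41 UTC.
Add 5 hours 35 minutes leg 2 → 00:16 UTC (Dec 12).
Add 4 hours 39 minutes layover in Bellhaven → 04:55 UTC.
Add 2 hours and 35 minutes leg 3 → 07:30 UTC.
Add 6 hours and 21 minutes layover in Kabul → 13:51 UTC.
Add 13 hours 45 minutes leg 4 → 03:36 UTC (Dec 13).
Edinburgh is UTC+0, so local arrival is the same: 03:36 on Dec 13.

03:36 on December 13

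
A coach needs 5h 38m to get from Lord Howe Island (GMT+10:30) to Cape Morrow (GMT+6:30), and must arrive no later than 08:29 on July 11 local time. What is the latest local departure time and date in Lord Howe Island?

Target arrival in UTC: 08:29 − 6:30 = 01:59 on Jul 11.
Subtract 5 hours and 38 minutes → departure 20:21 UTC on Jul 10.
Lord Howe Island is UTC+10:30: 20:21 + 10:30 = 06:51 on Jul 11.

06:51 on July 11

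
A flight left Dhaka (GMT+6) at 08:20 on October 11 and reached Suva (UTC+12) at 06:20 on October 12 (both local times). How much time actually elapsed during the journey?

16 hours

Suva is 6:00 ahead of Dhaka.
Clock-face elapsed time (ignoring zones) is 22 hours.
Actual elapsed = 22 hours − 6:00 = 16 hours.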